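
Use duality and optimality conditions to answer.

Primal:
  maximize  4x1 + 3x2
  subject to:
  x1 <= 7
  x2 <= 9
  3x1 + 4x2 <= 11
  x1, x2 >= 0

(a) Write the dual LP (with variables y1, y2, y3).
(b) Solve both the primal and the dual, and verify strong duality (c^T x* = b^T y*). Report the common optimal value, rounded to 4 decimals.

The standard primal-dual pair for 'max c^T x s.t. A x <= b, x >= 0' is:
  Dual:  min b^T y  s.t.  A^T y >= c,  y >= 0.

So the dual LP is:
  minimize  7y1 + 9y2 + 11y3
  subject to:
    y1 + 3y3 >= 4
    y2 + 4y3 >= 3
    y1, y2, y3 >= 0

Solving the primal: x* = (3.6667, 0).
  primal value c^T x* = 14.6667.
Solving the dual: y* = (0, 0, 1.3333).
  dual value b^T y* = 14.6667.
Strong duality: c^T x* = b^T y*. Confirmed.

14.6667


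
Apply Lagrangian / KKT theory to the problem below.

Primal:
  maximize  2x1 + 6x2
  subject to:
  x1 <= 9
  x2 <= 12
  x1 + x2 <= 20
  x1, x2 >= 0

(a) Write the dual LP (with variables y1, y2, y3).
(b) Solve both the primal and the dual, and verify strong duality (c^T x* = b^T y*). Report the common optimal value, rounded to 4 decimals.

The standard primal-dual pair for 'max c^T x s.t. A x <= b, x >= 0' is:
  Dual:  min b^T y  s.t.  A^T y >= c,  y >= 0.

So the dual LP is:
  minimize  9y1 + 12y2 + 20y3
  subject to:
    y1 + y3 >= 2
    y2 + y3 >= 6
    y1, y2, y3 >= 0

Solving the primal: x* = (8, 12).
  primal value c^T x* = 88.
Solving the dual: y* = (0, 4, 2).
  dual value b^T y* = 88.
Strong duality: c^T x* = b^T y*. Confirmed.

88


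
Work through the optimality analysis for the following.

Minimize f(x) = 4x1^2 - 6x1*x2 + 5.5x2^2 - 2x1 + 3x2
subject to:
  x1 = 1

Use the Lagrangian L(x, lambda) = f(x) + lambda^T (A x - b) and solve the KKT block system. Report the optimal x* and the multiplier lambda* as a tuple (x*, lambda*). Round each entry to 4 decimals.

Form the Lagrangian:
  L(x, lambda) = (1/2) x^T Q x + c^T x + lambda^T (A x - b)
Stationarity (grad_x L = 0): Q x + c + A^T lambda = 0.
Primal feasibility: A x = b.

This gives the KKT block system:
  [ Q   A^T ] [ x     ]   [-c ]
  [ A    0  ] [ lambda ] = [ b ]

Solving the linear system:
  x*      = (1, 0.2727)
  lambda* = (-4.3636)
  f(x*)   = 1.5909

x* = (1, 0.2727), lambda* = (-4.3636)


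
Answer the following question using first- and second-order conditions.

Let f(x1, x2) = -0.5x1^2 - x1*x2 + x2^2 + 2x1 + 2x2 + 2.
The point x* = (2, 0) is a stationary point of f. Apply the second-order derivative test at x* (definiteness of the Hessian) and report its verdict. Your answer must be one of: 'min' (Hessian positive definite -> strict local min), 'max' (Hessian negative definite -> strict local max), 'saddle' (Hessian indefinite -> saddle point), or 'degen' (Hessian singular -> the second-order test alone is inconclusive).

Compute the Hessian H = grad^2 f:
  H = [[-1, -1], [-1, 2]]
Verify stationarity: grad f(x*) = H x* + g = (0, 0).
Eigenvalues of H: -1.3028, 2.3028.
Eigenvalues have mixed signs, so H is indefinite -> x* is a saddle point.

saddle


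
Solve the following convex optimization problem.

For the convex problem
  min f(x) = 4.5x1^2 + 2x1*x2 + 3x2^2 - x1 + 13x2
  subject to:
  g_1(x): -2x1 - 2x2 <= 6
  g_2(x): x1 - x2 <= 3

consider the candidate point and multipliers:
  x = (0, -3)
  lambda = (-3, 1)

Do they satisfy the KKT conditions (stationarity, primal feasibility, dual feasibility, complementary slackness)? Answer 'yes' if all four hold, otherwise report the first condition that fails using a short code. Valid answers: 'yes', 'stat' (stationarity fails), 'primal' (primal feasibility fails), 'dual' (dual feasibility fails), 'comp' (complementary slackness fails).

Gradient of f: grad f(x) = Q x + c = (-7, -5)
Constraint values g_i(x) = a_i^T x - b_i:
  g_1((0, -3)) = 0
  g_2((0, -3)) = 0
Stationarity residual: grad f(x) + sum_i lambda_i a_i = (0, 0)
  -> stationarity OK
Primal feasibility (all g_i <= 0): OK
Dual feasibility (all lambda_i >= 0): FAILS
Complementary slackness (lambda_i * g_i(x) = 0 for all i): OK

Verdict: the first failing condition is dual_feasibility -> dual.

dual


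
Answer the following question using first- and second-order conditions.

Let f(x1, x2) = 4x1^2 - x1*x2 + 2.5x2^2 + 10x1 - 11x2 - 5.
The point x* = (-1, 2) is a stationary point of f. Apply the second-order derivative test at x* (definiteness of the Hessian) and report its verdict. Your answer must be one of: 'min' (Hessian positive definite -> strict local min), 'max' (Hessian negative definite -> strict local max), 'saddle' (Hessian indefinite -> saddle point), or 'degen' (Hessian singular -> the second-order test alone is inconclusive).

Compute the Hessian H = grad^2 f:
  H = [[8, -1], [-1, 5]]
Verify stationarity: grad f(x*) = H x* + g = (0, 0).
Eigenvalues of H: 4.6972, 8.3028.
Both eigenvalues > 0, so H is positive definite -> x* is a strict local min.

min


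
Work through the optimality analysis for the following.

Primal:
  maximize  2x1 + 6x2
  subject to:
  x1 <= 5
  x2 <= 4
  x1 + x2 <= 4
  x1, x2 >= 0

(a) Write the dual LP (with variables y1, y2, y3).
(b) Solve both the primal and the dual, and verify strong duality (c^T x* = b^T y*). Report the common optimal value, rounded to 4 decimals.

The standard primal-dual pair for 'max c^T x s.t. A x <= b, x >= 0' is:
  Dual:  min b^T y  s.t.  A^T y >= c,  y >= 0.

So the dual LP is:
  minimize  5y1 + 4y2 + 4y3
  subject to:
    y1 + y3 >= 2
    y2 + y3 >= 6
    y1, y2, y3 >= 0

Solving the primal: x* = (0, 4).
  primal value c^T x* = 24.
Solving the dual: y* = (0, 4, 2).
  dual value b^T y* = 24.
Strong duality: c^T x* = b^T y*. Confirmed.

24


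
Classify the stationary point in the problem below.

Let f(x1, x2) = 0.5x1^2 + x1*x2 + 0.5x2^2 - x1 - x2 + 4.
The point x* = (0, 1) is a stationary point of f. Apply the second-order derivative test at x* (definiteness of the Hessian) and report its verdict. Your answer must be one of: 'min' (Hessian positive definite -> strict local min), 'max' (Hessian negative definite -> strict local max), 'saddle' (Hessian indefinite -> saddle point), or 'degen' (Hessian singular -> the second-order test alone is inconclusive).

Compute the Hessian H = grad^2 f:
  H = [[1, 1], [1, 1]]
Verify stationarity: grad f(x*) = H x* + g = (0, 0).
Eigenvalues of H: 0, 2.
H has a zero eigenvalue (singular; positive semidefinite but not definite), so H is neither positive definite, negative definite, nor indefinite. The second-order test alone is inconclusive -> degen.
(Indeed, f is constant along the null direction of H through x*, so x* is not a strict local extremum.)

degen


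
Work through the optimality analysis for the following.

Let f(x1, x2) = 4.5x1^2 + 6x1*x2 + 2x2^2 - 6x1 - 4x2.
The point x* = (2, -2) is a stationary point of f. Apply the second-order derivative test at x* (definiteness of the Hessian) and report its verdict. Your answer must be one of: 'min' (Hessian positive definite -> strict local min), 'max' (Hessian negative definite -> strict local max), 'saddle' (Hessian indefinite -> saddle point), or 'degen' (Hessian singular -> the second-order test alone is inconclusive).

Compute the Hessian H = grad^2 f:
  H = [[9, 6], [6, 4]]
Verify stationarity: grad f(x*) = H x* + g = (0, 0).
Eigenvalues of H: 0, 13.
H has a zero eigenvalue (singular; positive semidefinite but not definite), so H is neither positive definite, negative definite, nor indefinite. The second-order test alone is inconclusive -> degen.
(Indeed, f is constant along the null direction of H through x*, so x* is not a strict local extremum.)

degen


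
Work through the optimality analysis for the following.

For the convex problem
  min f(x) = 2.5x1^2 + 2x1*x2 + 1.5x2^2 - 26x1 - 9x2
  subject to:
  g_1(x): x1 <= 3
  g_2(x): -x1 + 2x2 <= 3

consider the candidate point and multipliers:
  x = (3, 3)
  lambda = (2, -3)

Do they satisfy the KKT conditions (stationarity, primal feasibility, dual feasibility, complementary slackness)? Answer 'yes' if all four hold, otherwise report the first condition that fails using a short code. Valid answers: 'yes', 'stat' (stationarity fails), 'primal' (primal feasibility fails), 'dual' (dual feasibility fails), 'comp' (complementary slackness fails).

Gradient of f: grad f(x) = Q x + c = (-5, 6)
Constraint values g_i(x) = a_i^T x - b_i:
  g_1((3, 3)) = 0
  g_2((3, 3)) = 0
Stationarity residual: grad f(x) + sum_i lambda_i a_i = (0, 0)
  -> stationarity OK
Primal feasibility (all g_i <= 0): OK
Dual feasibility (all lambda_i >= 0): FAILS
Complementary slackness (lambda_i * g_i(x) = 0 for all i): OK

Verdict: the first failing condition is dual_feasibility -> dual.

dual


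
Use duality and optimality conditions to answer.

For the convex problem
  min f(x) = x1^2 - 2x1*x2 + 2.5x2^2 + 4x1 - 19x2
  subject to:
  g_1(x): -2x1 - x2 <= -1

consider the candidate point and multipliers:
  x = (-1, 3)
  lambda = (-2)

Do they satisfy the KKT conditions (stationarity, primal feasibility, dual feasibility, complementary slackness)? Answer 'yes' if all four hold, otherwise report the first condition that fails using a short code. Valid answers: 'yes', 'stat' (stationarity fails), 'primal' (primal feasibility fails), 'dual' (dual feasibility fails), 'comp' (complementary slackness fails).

Gradient of f: grad f(x) = Q x + c = (-4, -2)
Constraint values g_i(x) = a_i^T x - b_i:
  g_1((-1, 3)) = 0
Stationarity residual: grad f(x) + sum_i lambda_i a_i = (0, 0)
  -> stationarity OK
Primal feasibility (all g_i <= 0): OK
Dual feasibility (all lambda_i >= 0): FAILS
Complementary slackness (lambda_i * g_i(x) = 0 for all i): OK

Verdict: the first failing condition is dual_feasibility -> dual.

dual


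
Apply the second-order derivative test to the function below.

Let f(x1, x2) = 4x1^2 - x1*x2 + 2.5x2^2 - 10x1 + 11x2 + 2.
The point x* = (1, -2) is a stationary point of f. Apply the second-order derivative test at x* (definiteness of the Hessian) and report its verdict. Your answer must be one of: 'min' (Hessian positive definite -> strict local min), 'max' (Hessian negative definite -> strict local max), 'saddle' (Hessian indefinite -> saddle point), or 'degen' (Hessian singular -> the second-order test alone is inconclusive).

Compute the Hessian H = grad^2 f:
  H = [[8, -1], [-1, 5]]
Verify stationarity: grad f(x*) = H x* + g = (0, 0).
Eigenvalues of H: 4.6972, 8.3028.
Both eigenvalues > 0, so H is positive definite -> x* is a strict local min.

min


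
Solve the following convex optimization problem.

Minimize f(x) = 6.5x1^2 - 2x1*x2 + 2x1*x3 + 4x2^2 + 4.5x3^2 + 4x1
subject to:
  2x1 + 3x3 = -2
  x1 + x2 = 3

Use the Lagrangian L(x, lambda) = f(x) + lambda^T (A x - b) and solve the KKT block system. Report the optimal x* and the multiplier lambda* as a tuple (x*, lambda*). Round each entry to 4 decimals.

Form the Lagrangian:
  L(x, lambda) = (1/2) x^T Q x + c^T x + lambda^T (A x - b)
Stationarity (grad_x L = 0): Q x + c + A^T lambda = 0.
Primal feasibility: A x = b.

This gives the KKT block system:
  [ Q   A^T ] [ x     ]   [-c ]
  [ A    0  ] [ lambda ] = [ b ]

Solving the linear system:
  x*      = (0.8861, 2.1139, -1.2574)
  lambda* = (3.1814, -15.1392)
  f(x*)   = 27.6624

x* = (0.8861, 2.1139, -1.2574), lambda* = (3.1814, -15.1392)


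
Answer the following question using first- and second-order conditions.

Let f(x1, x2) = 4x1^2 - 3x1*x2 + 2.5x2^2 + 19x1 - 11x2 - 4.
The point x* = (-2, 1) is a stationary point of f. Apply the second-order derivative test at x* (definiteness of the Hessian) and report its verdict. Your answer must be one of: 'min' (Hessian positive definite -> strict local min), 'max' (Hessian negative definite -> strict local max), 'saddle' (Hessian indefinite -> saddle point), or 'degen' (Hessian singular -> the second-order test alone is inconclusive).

Compute the Hessian H = grad^2 f:
  H = [[8, -3], [-3, 5]]
Verify stationarity: grad f(x*) = H x* + g = (0, 0).
Eigenvalues of H: 3.1459, 9.8541.
Both eigenvalues > 0, so H is positive definite -> x* is a strict local min.

min


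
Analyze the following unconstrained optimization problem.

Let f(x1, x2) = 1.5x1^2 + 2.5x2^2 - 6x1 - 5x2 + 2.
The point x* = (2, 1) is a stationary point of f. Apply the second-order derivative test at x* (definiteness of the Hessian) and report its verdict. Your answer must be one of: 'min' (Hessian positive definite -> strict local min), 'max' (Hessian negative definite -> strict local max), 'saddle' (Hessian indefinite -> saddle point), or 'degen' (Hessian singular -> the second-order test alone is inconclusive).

Compute the Hessian H = grad^2 f:
  H = [[3, 0], [0, 5]]
Verify stationarity: grad f(x*) = H x* + g = (0, 0).
Eigenvalues of H: 3, 5.
Both eigenvalues > 0, so H is positive definite -> x* is a strict local min.

min


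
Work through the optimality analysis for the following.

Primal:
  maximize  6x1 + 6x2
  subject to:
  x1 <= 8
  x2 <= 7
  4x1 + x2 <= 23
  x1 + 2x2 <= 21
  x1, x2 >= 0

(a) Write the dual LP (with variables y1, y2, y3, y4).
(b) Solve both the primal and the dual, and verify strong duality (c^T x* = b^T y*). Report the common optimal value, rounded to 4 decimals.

The standard primal-dual pair for 'max c^T x s.t. A x <= b, x >= 0' is:
  Dual:  min b^T y  s.t.  A^T y >= c,  y >= 0.

So the dual LP is:
  minimize  8y1 + 7y2 + 23y3 + 21y4
  subject to:
    y1 + 4y3 + y4 >= 6
    y2 + y3 + 2y4 >= 6
    y1, y2, y3, y4 >= 0

Solving the primal: x* = (4, 7).
  primal value c^T x* = 66.
Solving the dual: y* = (0, 4.5, 1.5, 0).
  dual value b^T y* = 66.
Strong duality: c^T x* = b^T y*. Confirmed.

66


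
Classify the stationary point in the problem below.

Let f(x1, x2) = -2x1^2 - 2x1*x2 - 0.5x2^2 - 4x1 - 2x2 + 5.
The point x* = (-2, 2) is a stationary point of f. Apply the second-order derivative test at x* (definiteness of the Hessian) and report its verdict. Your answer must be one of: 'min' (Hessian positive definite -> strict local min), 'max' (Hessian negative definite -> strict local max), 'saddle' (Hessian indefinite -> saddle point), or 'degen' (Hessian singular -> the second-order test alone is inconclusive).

Compute the Hessian H = grad^2 f:
  H = [[-4, -2], [-2, -1]]
Verify stationarity: grad f(x*) = H x* + g = (0, 0).
Eigenvalues of H: -5, 0.
H has a zero eigenvalue (singular; negative semidefinite but not definite), so H is neither positive definite, negative definite, nor indefinite. The second-order test alone is inconclusive -> degen.
(Indeed, f is constant along the null direction of H through x*, so x* is not a strict local extremum.)

degen


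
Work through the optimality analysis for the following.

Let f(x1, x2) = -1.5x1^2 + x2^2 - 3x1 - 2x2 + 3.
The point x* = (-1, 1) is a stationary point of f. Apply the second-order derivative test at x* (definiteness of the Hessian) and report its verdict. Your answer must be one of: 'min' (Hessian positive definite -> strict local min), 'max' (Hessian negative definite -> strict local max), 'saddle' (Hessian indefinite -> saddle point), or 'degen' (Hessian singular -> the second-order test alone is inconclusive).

Compute the Hessian H = grad^2 f:
  H = [[-3, 0], [0, 2]]
Verify stationarity: grad f(x*) = H x* + g = (0, 0).
Eigenvalues of H: -3, 2.
Eigenvalues have mixed signs, so H is indefinite -> x* is a saddle point.

saddle


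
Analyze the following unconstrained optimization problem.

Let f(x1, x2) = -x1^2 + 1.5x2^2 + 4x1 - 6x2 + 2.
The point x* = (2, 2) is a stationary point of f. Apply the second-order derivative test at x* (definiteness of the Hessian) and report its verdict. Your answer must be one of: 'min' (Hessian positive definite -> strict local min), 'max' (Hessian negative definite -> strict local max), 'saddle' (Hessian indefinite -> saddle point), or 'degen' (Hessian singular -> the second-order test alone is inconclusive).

Compute the Hessian H = grad^2 f:
  H = [[-2, 0], [0, 3]]
Verify stationarity: grad f(x*) = H x* + g = (0, 0).
Eigenvalues of H: -2, 3.
Eigenvalues have mixed signs, so H is indefinite -> x* is a saddle point.

saddle


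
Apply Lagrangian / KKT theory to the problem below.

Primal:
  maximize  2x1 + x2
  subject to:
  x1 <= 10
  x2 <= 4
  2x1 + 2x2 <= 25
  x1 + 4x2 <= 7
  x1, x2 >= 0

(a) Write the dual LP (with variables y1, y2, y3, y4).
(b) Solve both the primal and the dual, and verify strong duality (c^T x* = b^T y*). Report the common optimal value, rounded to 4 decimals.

The standard primal-dual pair for 'max c^T x s.t. A x <= b, x >= 0' is:
  Dual:  min b^T y  s.t.  A^T y >= c,  y >= 0.

So the dual LP is:
  minimize  10y1 + 4y2 + 25y3 + 7y4
  subject to:
    y1 + 2y3 + y4 >= 2
    y2 + 2y3 + 4y4 >= 1
    y1, y2, y3, y4 >= 0

Solving the primal: x* = (7, 0).
  primal value c^T x* = 14.
Solving the dual: y* = (0, 0, 0, 2).
  dual value b^T y* = 14.
Strong duality: c^T x* = b^T y*. Confirmed.

14


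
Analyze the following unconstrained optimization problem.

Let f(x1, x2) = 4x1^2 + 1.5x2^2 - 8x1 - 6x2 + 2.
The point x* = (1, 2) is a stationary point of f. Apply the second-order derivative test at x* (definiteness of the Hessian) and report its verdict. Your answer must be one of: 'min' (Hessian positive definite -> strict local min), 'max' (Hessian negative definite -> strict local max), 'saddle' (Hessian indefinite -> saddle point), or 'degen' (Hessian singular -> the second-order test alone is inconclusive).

Compute the Hessian H = grad^2 f:
  H = [[8, 0], [0, 3]]
Verify stationarity: grad f(x*) = H x* + g = (0, 0).
Eigenvalues of H: 3, 8.
Both eigenvalues > 0, so H is positive definite -> x* is a strict local min.

min


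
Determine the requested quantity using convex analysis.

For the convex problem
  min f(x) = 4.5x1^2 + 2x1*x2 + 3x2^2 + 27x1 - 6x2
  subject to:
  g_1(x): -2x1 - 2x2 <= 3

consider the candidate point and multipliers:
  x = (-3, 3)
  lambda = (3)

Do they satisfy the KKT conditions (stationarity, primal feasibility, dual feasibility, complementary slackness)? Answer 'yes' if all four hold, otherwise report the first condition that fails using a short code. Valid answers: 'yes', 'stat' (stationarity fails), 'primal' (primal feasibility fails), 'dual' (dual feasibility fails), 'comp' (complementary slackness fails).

Gradient of f: grad f(x) = Q x + c = (6, 6)
Constraint values g_i(x) = a_i^T x - b_i:
  g_1((-3, 3)) = -3
Stationarity residual: grad f(x) + sum_i lambda_i a_i = (0, 0)
  -> stationarity OK
Primal feasibility (all g_i <= 0): OK
Dual feasibility (all lambda_i >= 0): OK
Complementary slackness (lambda_i * g_i(x) = 0 for all i): FAILS

Verdict: the first failing condition is complementary_slackness -> comp.

comp


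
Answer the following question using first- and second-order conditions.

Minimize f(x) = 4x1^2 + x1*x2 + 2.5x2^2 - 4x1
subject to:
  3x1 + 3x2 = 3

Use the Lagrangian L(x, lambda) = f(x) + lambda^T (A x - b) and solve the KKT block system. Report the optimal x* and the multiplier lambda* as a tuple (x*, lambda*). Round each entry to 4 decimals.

Form the Lagrangian:
  L(x, lambda) = (1/2) x^T Q x + c^T x + lambda^T (A x - b)
Stationarity (grad_x L = 0): Q x + c + A^T lambda = 0.
Primal feasibility: A x = b.

This gives the KKT block system:
  [ Q   A^T ] [ x     ]   [-c ]
  [ A    0  ] [ lambda ] = [ b ]

Solving the linear system:
  x*      = (0.7273, 0.2727)
  lambda* = (-0.697)
  f(x*)   = -0.4091

x* = (0.7273, 0.2727), lambda* = (-0.697)


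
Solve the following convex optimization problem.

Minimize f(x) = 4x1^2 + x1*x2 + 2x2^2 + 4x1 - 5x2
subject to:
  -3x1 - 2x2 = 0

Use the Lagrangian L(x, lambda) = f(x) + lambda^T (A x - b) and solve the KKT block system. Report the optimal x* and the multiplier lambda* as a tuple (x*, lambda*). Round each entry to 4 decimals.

Form the Lagrangian:
  L(x, lambda) = (1/2) x^T Q x + c^T x + lambda^T (A x - b)
Stationarity (grad_x L = 0): Q x + c + A^T lambda = 0.
Primal feasibility: A x = b.

This gives the KKT block system:
  [ Q   A^T ] [ x     ]   [-c ]
  [ A    0  ] [ lambda ] = [ b ]

Solving the linear system:
  x*      = (-0.8214, 1.2321)
  lambda* = (-0.4464)
  f(x*)   = -4.7232

x* = (-0.8214, 1.2321), lambda* = (-0.4464)


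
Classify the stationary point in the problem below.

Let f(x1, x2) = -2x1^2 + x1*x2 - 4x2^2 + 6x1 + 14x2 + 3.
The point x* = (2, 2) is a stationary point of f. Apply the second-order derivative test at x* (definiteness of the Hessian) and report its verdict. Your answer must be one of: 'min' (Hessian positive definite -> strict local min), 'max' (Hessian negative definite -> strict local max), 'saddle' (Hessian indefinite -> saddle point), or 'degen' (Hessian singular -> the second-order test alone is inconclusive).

Compute the Hessian H = grad^2 f:
  H = [[-4, 1], [1, -8]]
Verify stationarity: grad f(x*) = H x* + g = (0, 0).
Eigenvalues of H: -8.2361, -3.7639.
Both eigenvalues < 0, so H is negative definite -> x* is a strict local max.

max


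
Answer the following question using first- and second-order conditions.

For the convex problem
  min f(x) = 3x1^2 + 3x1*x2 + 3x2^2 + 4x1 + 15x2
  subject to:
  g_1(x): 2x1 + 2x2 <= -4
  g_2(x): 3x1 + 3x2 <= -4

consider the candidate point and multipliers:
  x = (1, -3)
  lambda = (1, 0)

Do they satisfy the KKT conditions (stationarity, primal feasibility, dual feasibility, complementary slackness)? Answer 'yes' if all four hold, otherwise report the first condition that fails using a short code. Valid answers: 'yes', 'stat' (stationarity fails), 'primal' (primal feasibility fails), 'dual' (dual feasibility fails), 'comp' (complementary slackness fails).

Gradient of f: grad f(x) = Q x + c = (1, 0)
Constraint values g_i(x) = a_i^T x - b_i:
  g_1((1, -3)) = 0
  g_2((1, -3)) = -2
Stationarity residual: grad f(x) + sum_i lambda_i a_i = (3, 2)
  -> stationarity FAILS
Primal feasibility (all g_i <= 0): OK
Dual feasibility (all lambda_i >= 0): OK
Complementary slackness (lambda_i * g_i(x) = 0 for all i): OK

Verdict: the first failing condition is stationarity -> stat.

stat


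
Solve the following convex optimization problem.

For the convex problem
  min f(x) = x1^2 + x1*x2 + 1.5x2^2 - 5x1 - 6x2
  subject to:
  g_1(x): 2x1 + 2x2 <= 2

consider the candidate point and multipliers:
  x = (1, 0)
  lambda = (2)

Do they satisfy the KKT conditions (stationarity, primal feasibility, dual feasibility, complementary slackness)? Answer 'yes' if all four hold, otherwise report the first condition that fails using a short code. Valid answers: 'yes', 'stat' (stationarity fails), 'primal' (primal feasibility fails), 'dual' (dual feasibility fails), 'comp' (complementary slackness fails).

Gradient of f: grad f(x) = Q x + c = (-3, -5)
Constraint values g_i(x) = a_i^T x - b_i:
  g_1((1, 0)) = 0
Stationarity residual: grad f(x) + sum_i lambda_i a_i = (1, -1)
  -> stationarity FAILS
Primal feasibility (all g_i <= 0): OK
Dual feasibility (all lambda_i >= 0): OK
Complementary slackness (lambda_i * g_i(x) = 0 for all i): OK

Verdict: the first failing condition is stationarity -> stat.

stat


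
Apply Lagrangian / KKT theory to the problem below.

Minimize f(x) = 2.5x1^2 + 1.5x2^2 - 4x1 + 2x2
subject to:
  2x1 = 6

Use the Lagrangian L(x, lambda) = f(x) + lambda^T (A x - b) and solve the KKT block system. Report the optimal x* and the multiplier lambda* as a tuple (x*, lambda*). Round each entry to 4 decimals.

Form the Lagrangian:
  L(x, lambda) = (1/2) x^T Q x + c^T x + lambda^T (A x - b)
Stationarity (grad_x L = 0): Q x + c + A^T lambda = 0.
Primal feasibility: A x = b.

This gives the KKT block system:
  [ Q   A^T ] [ x     ]   [-c ]
  [ A    0  ] [ lambda ] = [ b ]

Solving the linear system:
  x*      = (3, -0.6667)
  lambda* = (-5.5)
  f(x*)   = 9.8333

x* = (3, -0.6667), lambda* = (-5.5)


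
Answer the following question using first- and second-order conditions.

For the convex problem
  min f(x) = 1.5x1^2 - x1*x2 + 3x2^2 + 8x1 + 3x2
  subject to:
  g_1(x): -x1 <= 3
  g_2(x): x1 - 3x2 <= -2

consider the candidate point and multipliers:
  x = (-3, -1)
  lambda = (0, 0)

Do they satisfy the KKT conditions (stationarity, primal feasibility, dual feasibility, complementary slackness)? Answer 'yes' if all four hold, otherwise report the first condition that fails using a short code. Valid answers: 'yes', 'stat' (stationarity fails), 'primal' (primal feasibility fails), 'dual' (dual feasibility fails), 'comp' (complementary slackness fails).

Gradient of f: grad f(x) = Q x + c = (0, 0)
Constraint values g_i(x) = a_i^T x - b_i:
  g_1((-3, -1)) = 0
  g_2((-3, -1)) = 2
Stationarity residual: grad f(x) + sum_i lambda_i a_i = (0, 0)
  -> stationarity OK
Primal feasibility (all g_i <= 0): FAILS
Dual feasibility (all lambda_i >= 0): OK
Complementary slackness (lambda_i * g_i(x) = 0 for all i): OK

Verdict: the first failing condition is primal_feasibility -> primal.

primal


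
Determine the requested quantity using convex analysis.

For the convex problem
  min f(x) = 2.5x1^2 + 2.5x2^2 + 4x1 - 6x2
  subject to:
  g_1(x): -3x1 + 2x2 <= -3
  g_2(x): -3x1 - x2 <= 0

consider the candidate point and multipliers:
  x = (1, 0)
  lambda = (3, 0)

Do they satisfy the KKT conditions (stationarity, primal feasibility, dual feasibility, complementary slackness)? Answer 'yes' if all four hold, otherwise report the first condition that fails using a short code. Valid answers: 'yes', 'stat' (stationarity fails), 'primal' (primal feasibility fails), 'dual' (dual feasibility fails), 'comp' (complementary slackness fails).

Gradient of f: grad f(x) = Q x + c = (9, -6)
Constraint values g_i(x) = a_i^T x - b_i:
  g_1((1, 0)) = 0
  g_2((1, 0)) = -3
Stationarity residual: grad f(x) + sum_i lambda_i a_i = (0, 0)
  -> stationarity OK
Primal feasibility (all g_i <= 0): OK
Dual feasibility (all lambda_i >= 0): OK
Complementary slackness (lambda_i * g_i(x) = 0 for all i): OK

Verdict: yes, KKT holds.

yes


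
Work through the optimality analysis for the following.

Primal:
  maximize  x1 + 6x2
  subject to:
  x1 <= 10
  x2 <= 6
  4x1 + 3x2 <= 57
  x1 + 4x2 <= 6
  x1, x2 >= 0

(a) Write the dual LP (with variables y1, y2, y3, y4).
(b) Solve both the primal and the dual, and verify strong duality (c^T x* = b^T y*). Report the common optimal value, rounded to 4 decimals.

The standard primal-dual pair for 'max c^T x s.t. A x <= b, x >= 0' is:
  Dual:  min b^T y  s.t.  A^T y >= c,  y >= 0.

So the dual LP is:
  minimize  10y1 + 6y2 + 57y3 + 6y4
  subject to:
    y1 + 4y3 + y4 >= 1
    y2 + 3y3 + 4y4 >= 6
    y1, y2, y3, y4 >= 0

Solving the primal: x* = (0, 1.5).
  primal value c^T x* = 9.
Solving the dual: y* = (0, 0, 0, 1.5).
  dual value b^T y* = 9.
Strong duality: c^T x* = b^T y*. Confirmed.

9


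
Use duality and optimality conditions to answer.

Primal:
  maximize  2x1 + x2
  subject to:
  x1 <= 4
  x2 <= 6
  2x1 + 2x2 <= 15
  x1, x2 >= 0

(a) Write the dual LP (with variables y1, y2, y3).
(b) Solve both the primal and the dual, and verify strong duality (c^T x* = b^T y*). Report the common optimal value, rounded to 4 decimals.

The standard primal-dual pair for 'max c^T x s.t. A x <= b, x >= 0' is:
  Dual:  min b^T y  s.t.  A^T y >= c,  y >= 0.

So the dual LP is:
  minimize  4y1 + 6y2 + 15y3
  subject to:
    y1 + 2y3 >= 2
    y2 + 2y3 >= 1
    y1, y2, y3 >= 0

Solving the primal: x* = (4, 3.5).
  primal value c^T x* = 11.5.
Solving the dual: y* = (1, 0, 0.5).
  dual value b^T y* = 11.5.
Strong duality: c^T x* = b^T y*. Confirmed.

11.5


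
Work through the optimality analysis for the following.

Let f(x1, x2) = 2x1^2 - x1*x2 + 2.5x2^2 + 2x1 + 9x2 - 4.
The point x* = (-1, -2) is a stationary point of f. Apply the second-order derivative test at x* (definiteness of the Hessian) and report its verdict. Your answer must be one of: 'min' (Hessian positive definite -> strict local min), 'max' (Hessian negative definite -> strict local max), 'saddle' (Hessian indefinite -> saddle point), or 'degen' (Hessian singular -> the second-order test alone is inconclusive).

Compute the Hessian H = grad^2 f:
  H = [[4, -1], [-1, 5]]
Verify stationarity: grad f(x*) = H x* + g = (0, 0).
Eigenvalues of H: 3.382, 5.618.
Both eigenvalues > 0, so H is positive definite -> x* is a strict local min.

min


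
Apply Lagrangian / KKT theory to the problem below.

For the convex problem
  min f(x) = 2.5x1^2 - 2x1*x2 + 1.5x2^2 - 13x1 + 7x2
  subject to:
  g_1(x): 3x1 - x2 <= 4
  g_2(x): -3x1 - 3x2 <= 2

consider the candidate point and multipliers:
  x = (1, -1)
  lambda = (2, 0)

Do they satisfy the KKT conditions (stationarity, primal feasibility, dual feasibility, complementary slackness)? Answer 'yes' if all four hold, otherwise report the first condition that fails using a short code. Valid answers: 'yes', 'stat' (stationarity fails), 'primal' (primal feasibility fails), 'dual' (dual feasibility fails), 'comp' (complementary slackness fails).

Gradient of f: grad f(x) = Q x + c = (-6, 2)
Constraint values g_i(x) = a_i^T x - b_i:
  g_1((1, -1)) = 0
  g_2((1, -1)) = -2
Stationarity residual: grad f(x) + sum_i lambda_i a_i = (0, 0)
  -> stationarity OK
Primal feasibility (all g_i <= 0): OK
Dual feasibility (all lambda_i >= 0): OK
Complementary slackness (lambda_i * g_i(x) = 0 for all i): OK

Verdict: yes, KKT holds.

yes


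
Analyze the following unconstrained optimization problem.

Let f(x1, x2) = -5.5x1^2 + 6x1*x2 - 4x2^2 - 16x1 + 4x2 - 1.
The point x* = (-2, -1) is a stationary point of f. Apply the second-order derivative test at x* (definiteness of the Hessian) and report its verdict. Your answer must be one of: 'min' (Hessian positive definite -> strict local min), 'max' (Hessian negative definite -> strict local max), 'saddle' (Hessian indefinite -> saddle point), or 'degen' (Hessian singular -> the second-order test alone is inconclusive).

Compute the Hessian H = grad^2 f:
  H = [[-11, 6], [6, -8]]
Verify stationarity: grad f(x*) = H x* + g = (0, 0).
Eigenvalues of H: -15.6847, -3.3153.
Both eigenvalues < 0, so H is negative definite -> x* is a strict local max.

max


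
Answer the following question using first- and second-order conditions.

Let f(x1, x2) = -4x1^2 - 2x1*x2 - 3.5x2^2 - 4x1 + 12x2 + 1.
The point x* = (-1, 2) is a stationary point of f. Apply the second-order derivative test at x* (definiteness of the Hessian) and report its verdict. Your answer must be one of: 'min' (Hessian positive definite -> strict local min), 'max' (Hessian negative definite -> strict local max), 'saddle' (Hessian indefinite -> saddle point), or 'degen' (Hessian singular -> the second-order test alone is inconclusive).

Compute the Hessian H = grad^2 f:
  H = [[-8, -2], [-2, -7]]
Verify stationarity: grad f(x*) = H x* + g = (0, 0).
Eigenvalues of H: -9.5616, -5.4384.
Both eigenvalues < 0, so H is negative definite -> x* is a strict local max.

max


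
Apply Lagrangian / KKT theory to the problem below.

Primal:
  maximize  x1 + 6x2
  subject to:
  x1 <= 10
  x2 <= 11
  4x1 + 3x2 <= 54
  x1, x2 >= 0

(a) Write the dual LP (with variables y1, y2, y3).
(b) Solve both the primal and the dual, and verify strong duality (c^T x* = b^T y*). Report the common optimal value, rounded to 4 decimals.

The standard primal-dual pair for 'max c^T x s.t. A x <= b, x >= 0' is:
  Dual:  min b^T y  s.t.  A^T y >= c,  y >= 0.

So the dual LP is:
  minimize  10y1 + 11y2 + 54y3
  subject to:
    y1 + 4y3 >= 1
    y2 + 3y3 >= 6
    y1, y2, y3 >= 0

Solving the primal: x* = (5.25, 11).
  primal value c^T x* = 71.25.
Solving the dual: y* = (0, 5.25, 0.25).
  dual value b^T y* = 71.25.
Strong duality: c^T x* = b^T y*. Confirmed.

71.25


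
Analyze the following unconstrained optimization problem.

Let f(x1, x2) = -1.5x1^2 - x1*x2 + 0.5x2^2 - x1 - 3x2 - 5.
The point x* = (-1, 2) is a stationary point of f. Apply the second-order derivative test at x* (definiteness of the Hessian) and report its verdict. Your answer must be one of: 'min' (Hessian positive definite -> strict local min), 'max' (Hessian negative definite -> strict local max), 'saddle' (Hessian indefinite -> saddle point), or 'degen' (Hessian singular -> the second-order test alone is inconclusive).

Compute the Hessian H = grad^2 f:
  H = [[-3, -1], [-1, 1]]
Verify stationarity: grad f(x*) = H x* + g = (0, 0).
Eigenvalues of H: -3.2361, 1.2361.
Eigenvalues have mixed signs, so H is indefinite -> x* is a saddle point.

saddle


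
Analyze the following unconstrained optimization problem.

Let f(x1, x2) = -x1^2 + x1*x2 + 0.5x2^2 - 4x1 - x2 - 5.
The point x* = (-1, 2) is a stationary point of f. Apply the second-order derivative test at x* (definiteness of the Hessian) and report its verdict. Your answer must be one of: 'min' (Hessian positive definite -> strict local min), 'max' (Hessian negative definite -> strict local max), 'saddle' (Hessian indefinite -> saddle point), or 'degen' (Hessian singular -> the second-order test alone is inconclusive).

Compute the Hessian H = grad^2 f:
  H = [[-2, 1], [1, 1]]
Verify stationarity: grad f(x*) = H x* + g = (0, 0).
Eigenvalues of H: -2.3028, 1.3028.
Eigenvalues have mixed signs, so H is indefinite -> x* is a saddle point.

saddle


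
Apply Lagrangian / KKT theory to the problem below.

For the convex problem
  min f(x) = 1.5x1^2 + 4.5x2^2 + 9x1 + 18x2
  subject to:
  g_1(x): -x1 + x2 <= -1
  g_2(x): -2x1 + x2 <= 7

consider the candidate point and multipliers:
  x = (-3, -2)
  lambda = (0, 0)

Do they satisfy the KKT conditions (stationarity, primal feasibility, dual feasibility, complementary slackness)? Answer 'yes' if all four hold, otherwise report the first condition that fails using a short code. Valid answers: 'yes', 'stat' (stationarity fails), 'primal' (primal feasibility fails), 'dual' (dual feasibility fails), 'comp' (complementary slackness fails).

Gradient of f: grad f(x) = Q x + c = (0, 0)
Constraint values g_i(x) = a_i^T x - b_i:
  g_1((-3, -2)) = 2
  g_2((-3, -2)) = -3
Stationarity residual: grad f(x) + sum_i lambda_i a_i = (0, 0)
  -> stationarity OK
Primal feasibility (all g_i <= 0): FAILS
Dual feasibility (all lambda_i >= 0): OK
Complementary slackness (lambda_i * g_i(x) = 0 for all i): OK

Verdict: the first failing condition is primal_feasibility -> primal.

primal


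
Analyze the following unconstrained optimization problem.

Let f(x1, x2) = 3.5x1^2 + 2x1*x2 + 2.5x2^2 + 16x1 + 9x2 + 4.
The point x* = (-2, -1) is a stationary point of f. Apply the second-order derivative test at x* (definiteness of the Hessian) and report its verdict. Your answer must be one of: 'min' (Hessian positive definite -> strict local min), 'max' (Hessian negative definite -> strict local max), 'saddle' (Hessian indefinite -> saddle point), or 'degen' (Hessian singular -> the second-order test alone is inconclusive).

Compute the Hessian H = grad^2 f:
  H = [[7, 2], [2, 5]]
Verify stationarity: grad f(x*) = H x* + g = (0, 0).
Eigenvalues of H: 3.7639, 8.2361.
Both eigenvalues > 0, so H is positive definite -> x* is a strict local min.

min


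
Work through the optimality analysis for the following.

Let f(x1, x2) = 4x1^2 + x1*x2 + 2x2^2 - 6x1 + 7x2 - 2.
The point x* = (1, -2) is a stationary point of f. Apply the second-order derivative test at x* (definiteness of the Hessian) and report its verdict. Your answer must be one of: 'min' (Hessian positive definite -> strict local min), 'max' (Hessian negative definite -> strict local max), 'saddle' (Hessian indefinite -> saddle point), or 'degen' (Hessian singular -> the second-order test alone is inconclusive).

Compute the Hessian H = grad^2 f:
  H = [[8, 1], [1, 4]]
Verify stationarity: grad f(x*) = H x* + g = (0, 0).
Eigenvalues of H: 3.7639, 8.2361.
Both eigenvalues > 0, so H is positive definite -> x* is a strict local min.

min


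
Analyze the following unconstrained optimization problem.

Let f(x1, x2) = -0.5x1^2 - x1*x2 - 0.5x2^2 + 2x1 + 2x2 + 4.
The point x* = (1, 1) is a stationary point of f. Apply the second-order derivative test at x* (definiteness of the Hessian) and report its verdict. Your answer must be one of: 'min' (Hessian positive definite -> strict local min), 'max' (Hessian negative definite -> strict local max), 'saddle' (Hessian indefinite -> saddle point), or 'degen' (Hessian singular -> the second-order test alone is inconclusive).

Compute the Hessian H = grad^2 f:
  H = [[-1, -1], [-1, -1]]
Verify stationarity: grad f(x*) = H x* + g = (0, 0).
Eigenvalues of H: -2, 0.
H has a zero eigenvalue (singular; negative semidefinite but not definite), so H is neither positive definite, negative definite, nor indefinite. The second-order test alone is inconclusive -> degen.
(Indeed, f is constant along the null direction of H through x*, so x* is not a strict local extremum.)

degen


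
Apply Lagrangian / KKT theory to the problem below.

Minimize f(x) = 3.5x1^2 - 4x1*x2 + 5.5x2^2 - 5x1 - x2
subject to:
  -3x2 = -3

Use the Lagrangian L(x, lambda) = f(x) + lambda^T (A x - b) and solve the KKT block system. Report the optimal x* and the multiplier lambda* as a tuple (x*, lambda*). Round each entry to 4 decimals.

Form the Lagrangian:
  L(x, lambda) = (1/2) x^T Q x + c^T x + lambda^T (A x - b)
Stationarity (grad_x L = 0): Q x + c + A^T lambda = 0.
Primal feasibility: A x = b.

This gives the KKT block system:
  [ Q   A^T ] [ x     ]   [-c ]
  [ A    0  ] [ lambda ] = [ b ]

Solving the linear system:
  x*      = (1.2857, 1)
  lambda* = (1.619)
  f(x*)   = -1.2857

x* = (1.2857, 1), lambda* = (1.619)


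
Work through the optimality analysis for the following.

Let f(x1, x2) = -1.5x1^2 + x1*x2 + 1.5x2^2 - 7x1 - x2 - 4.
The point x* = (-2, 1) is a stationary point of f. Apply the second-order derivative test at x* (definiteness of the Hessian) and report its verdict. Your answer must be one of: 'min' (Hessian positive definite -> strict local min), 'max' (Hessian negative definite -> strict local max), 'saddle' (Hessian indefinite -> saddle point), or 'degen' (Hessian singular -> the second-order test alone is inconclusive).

Compute the Hessian H = grad^2 f:
  H = [[-3, 1], [1, 3]]
Verify stationarity: grad f(x*) = H x* + g = (0, 0).
Eigenvalues of H: -3.1623, 3.1623.
Eigenvalues have mixed signs, so H is indefinite -> x* is a saddle point.

saddle


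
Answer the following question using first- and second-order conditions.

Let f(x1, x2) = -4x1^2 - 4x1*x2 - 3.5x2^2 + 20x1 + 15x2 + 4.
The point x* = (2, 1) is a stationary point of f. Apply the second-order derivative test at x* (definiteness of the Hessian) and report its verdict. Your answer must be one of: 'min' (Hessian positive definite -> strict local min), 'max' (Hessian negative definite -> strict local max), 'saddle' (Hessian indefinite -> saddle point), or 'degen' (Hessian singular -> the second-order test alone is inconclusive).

Compute the Hessian H = grad^2 f:
  H = [[-8, -4], [-4, -7]]
Verify stationarity: grad f(x*) = H x* + g = (0, 0).
Eigenvalues of H: -11.5311, -3.4689.
Both eigenvalues < 0, so H is negative definite -> x* is a strict local max.

max


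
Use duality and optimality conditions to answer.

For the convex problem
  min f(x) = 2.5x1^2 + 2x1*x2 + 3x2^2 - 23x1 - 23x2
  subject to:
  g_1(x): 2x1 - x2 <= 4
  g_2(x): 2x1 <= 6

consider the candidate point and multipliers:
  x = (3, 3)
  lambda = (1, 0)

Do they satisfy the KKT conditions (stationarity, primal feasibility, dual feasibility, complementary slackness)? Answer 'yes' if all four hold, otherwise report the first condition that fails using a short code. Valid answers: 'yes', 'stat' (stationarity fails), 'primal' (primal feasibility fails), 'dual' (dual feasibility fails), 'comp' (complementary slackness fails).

Gradient of f: grad f(x) = Q x + c = (-2, 1)
Constraint values g_i(x) = a_i^T x - b_i:
  g_1((3, 3)) = -1
  g_2((3, 3)) = 0
Stationarity residual: grad f(x) + sum_i lambda_i a_i = (0, 0)
  -> stationarity OK
Primal feasibility (all g_i <= 0): OK
Dual feasibility (all lambda_i >= 0): OK
Complementary slackness (lambda_i * g_i(x) = 0 for all i): FAILS

Verdict: the first failing condition is complementary_slackness -> comp.

comp


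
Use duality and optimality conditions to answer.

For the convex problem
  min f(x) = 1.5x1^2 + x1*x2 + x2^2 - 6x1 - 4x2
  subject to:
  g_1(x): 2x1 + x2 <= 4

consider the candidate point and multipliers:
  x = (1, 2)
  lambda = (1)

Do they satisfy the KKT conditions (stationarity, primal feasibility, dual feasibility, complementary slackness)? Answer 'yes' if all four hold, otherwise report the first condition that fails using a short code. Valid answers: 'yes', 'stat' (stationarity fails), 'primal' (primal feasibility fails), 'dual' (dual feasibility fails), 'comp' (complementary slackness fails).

Gradient of f: grad f(x) = Q x + c = (-1, 1)
Constraint values g_i(x) = a_i^T x - b_i:
  g_1((1, 2)) = 0
Stationarity residual: grad f(x) + sum_i lambda_i a_i = (1, 2)
  -> stationarity FAILS
Primal feasibility (all g_i <= 0): OK
Dual feasibility (all lambda_i >= 0): OK
Complementary slackness (lambda_i * g_i(x) = 0 for all i): OK

Verdict: the first failing condition is stationarity -> stat.

stat
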